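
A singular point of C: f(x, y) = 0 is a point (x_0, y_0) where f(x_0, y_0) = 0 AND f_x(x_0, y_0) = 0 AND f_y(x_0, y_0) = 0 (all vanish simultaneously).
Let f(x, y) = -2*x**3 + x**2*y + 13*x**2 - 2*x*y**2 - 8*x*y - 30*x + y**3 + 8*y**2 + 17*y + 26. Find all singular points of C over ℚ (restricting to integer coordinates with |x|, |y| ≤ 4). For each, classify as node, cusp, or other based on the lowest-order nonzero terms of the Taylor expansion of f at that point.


Singular points: {(2, -1)}; classification: cusp.

Compute partial derivatives:
  f_x = -6*x**2 + 2*x*y + 26*x - 2*y**2 - 8*y - 30.
  f_y = x**2 - 4*x*y - 8*x + 3*y**2 + 16*y + 17.
Scan x_0 ∈ {−4, ..., 4}. For each x_0, f_y(x_0, y) is a polynomial in y; find its integer roots y ∈ {−4, ..., 4}, then test f_x and f at those candidates.
  x = -4: f_y(-4, y) = 3*y**2 + 32*y + 65; no integer root y with |y| ≤ 4.
  x = -3: f_y(-3, y) = 3*y**2 + 28*y + 50; no integer root y with |y| ≤ 4.
  x = -2: f_y(-2, y) = 3*y**2 + 24*y + 37; no integer root y with |y| ≤ 4.
  x = -1: f_y(-1, y) = 3*y**2 + 20*y + 26; no integer root y with |y| ≤ 4.
  x = 0: f_y(0, y) = 3*y**2 + 16*y + 17; no integer root y with |y| ≤ 4.
  x = 1: f_y(1, y) = 3*y**2 + 12*y + 10; no integer root y with |y| ≤ 4.
  x = 2: f_y(2, y) = 3*y**2 + 8*y + 5; vanishes at y ∈ {-1}. (2, -1): f_x = 0, f = 0 — SINGULAR.
  x = 3: f_y(3, y) = 3*y**2 + 4*y + 2; no integer root y with |y| ≤ 4.
  x = 4: f_y(4, y) = 3*y**2 + 1; no integer root y with |y| ≤ 4.
Only singular point on the grid: (2, -1).
Classify: substitute x = 2 + u, y = -1 + v and expand: f = -2*u**3 + u**2*v - 2*u*v**2 + v**3 + v**2.
No constant or linear terms (consistent with a singular point). Quadratic part: v**2. Cubic part: -2*u**3 + u**2*v - 2*u*v**2 + v**3.
The quadratic part v**2 is a perfect square, so there is a single (double) tangent line v = 0, i.e. y = -1. Restricting the cubic part to that line (v = 0) leaves -2*u**3 ≠ 0, so f is not divisible by v and the branch is v² ≈ 2*u**3 to lowest order — this is a cusp.
Classification: cusp.


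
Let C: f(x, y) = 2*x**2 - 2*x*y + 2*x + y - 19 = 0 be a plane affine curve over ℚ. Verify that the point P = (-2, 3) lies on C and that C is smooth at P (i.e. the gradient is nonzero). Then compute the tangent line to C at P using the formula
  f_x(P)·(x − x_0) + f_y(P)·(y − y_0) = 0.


Tangent line at P: -12*x + 5*y - 39 = 0.

Step 1: f(-2, 3) = 0, so P lies on C.
Step 2: partial derivatives
  f_x(x, y) = 4*x - 2*y + 2, f_y(x, y) = 1 - 2*x.
  f_x(P) = -12, f_y(P) = 5 (gradient nonzero, so P is smooth).
Step 3: tangent line at P: -12·(x − -2) + 5·(y − 3) = 0.
Expanding: -12*x + 5*y - 39 = 0.


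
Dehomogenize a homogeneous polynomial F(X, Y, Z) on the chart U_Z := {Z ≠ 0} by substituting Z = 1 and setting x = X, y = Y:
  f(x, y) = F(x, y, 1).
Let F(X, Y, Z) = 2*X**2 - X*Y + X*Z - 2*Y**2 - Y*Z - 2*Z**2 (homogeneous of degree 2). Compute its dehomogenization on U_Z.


f(x, y) = 2*x**2 - x*y + x - 2*y**2 - y - 2

On U_Z we set Z = 1. Each monomial c·X^i·Y^j·Z^k in F becomes c·x^i·y^j·1^k = c·x^i·y^j.
Substituting Z = 1: F(X, Y, 1) = 2*x**2 - x*y + x - 2*y**2 - y - 2.
Note: deg(f) ≤ deg(F) = 2; strict inequality happens when F is divisible by Z (lost terms).


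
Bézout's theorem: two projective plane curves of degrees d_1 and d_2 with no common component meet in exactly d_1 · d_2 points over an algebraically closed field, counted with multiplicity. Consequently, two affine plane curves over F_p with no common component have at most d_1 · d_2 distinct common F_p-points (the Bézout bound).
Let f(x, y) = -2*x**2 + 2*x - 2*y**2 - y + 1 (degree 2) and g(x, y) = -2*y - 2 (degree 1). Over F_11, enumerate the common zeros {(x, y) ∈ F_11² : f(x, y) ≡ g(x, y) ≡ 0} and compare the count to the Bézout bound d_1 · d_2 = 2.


Common zeros: {(0, 10), (1, 10)}; count = 2; Bézout bound = 2.

deg(f) = 2, deg(g) = 1, so Bézout bound = 2.
Scan x ∈ F_11. For each x, list the y ∈ F_11 with f(x, y) ≡ 0 and those with g(x, y) ≡ 0 (mod 11); the common zeros in that column are the intersection.
  x = 0: f ≡ 0 at y ∈ {6, 10}; g ≡ 0 at y ∈ {10}; common: {10}.
  x = 1: f ≡ 0 at y ∈ {6, 10}; g ≡ 0 at y ∈ {10}; common: {10}.
  x = 2: f ≡ 0 at y ∈ ∅; g ≡ 0 at y ∈ {10}; common: ∅.
  x = 3: f ≡ 0 at y ∈ {0, 5}; g ≡ 0 at y ∈ {10}; common: ∅.
  x = 4: f ≡ 0 at y ∈ {2, 3}; g ≡ 0 at y ∈ {10}; common: ∅.
  x = 5: f ≡ 0 at y ∈ ∅; g ≡ 0 at y ∈ {10}; common: ∅.
  x = 6: f ≡ 0 at y ∈ ∅; g ≡ 0 at y ∈ {10}; common: ∅.
  x = 7: f ≡ 0 at y ∈ ∅; g ≡ 0 at y ∈ {10}; common: ∅.
  x = 8: f ≡ 0 at y ∈ {2, 3}; g ≡ 0 at y ∈ {10}; common: ∅.
  x = 9: f ≡ 0 at y ∈ {0, 5}; g ≡ 0 at y ∈ {10}; common: ∅.
  x = 10: f ≡ 0 at y ∈ ∅; g ≡ 0 at y ∈ {10}; common: ∅.
Collecting: common zeros = {(0, 10), (1, 10)}, so the count is 2.
Comparison with the Bézout bound: 2 ≤ 2 = deg(f)·deg(g), as expected for curves with no common component (the bound is attained).


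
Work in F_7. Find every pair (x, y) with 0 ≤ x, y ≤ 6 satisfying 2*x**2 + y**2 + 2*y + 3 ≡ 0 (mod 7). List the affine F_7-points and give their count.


Affine F_7-points: {(2, 1), (2, 4), (3, 0), (3, 5), (4, 0), (4, 5), (5, 1), (5, 4)}; count = 8.

For each of the 49 pairs (x, y) ∈ F_7², evaluate f(x, y) mod 7. Record the zeros.
  x = 0: [0↦3, 1↦6, 2↦4, 3↦4, 4↦6, 5↦3, 6↦2]  zeros at y ∈ ∅
  x = 1: [0↦5, 1↦1, 2↦6, 3↦6, 4↦1, 5↦5, 6↦4]  zeros at y ∈ ∅
  x = 2: [0↦4, 1↦0, 2↦5, 3↦5, 4↦0, 5↦4, 6↦3]  zeros at y ∈ {1, 4}
  x = 3: [0↦0, 1↦3, 2↦1, 3↦1, 4↦3, 5↦0, 6↦6]  zeros at y ∈ {0, 5}
  x = 4: [0↦0, 1↦3, 2↦1, 3↦1, 4↦3, 5↦0, 6↦6]  zeros at y ∈ {0, 5}
  x = 5: [0↦4, 1↦0, 2↦5, 3↦5, 4↦0, 5↦4, 6↦3]  zeros at y ∈ {1, 4}
  x = 6: [0↦5, 1↦1, 2↦6, 3↦6, 4↦1, 5↦5, 6↦4]  zeros at y ∈ ∅
Collecting zeros: affine points = {(2, 1), (2, 4), (3, 0), (3, 5), (4, 0), (4, 5), (5, 1), (5, 4)}.
Total count |C(F_7)_aff| = 8.


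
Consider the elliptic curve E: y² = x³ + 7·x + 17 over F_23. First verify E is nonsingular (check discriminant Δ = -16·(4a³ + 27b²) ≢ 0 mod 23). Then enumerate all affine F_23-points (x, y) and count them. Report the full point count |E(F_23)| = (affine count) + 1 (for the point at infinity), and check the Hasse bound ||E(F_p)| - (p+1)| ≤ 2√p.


Affine points = {(1, 5), (1, 18), (2, 4), (2, 19), (5, 4), (5, 19), (7, 8), (7, 15), (9, 2), (9, 21), (10, 11), (10, 12), (12, 9), (12, 14), (15, 1), (15, 22), (16, 4), (16, 19), (17, 9), (17, 14), (18, 8), (18, 15), (21, 8), (21, 15), (22, 3), (22, 20)}; affine count = 26; |E(F_23)| = 27.

Discriminant check: Δ ∝ 4a³ + 27b² = 4·7³ + 27·17² = 4·343 + 27·289 ≡ 21 (mod 23). Nonzero ⇒ E is nonsingular.
For each x ∈ F_23, compute rhs = x³ + 7·x + 17 mod 23, then count y ∈ F_23 with y² ≡ rhs.
  x = 0: rhs = 17, matching y values: none (0 points).
  x = 1: rhs = 2, matching y values: 5, 18 (2 points).
  x = 2: rhs = 16, matching y values: 4, 19 (2 points).
  x = 3: rhs = 19, matching y values: none (0 points).
  x = 4: rhs = 17, matching y values: none (0 points).
  x = 5: rhs = 16, matching y values: 4, 19 (2 points).
  x = 6: rhs = 22, matching y values: none (0 points).
  x = 7: rhs = 18, matching y values: 8, 15 (2 points).
  x = 8: rhs = 10, matching y values: none (0 points).
  x = 9: rhs = 4, matching y values: 2, 21 (2 points).
  x = 10: rhs = 6, matching y values: 11, 12 (2 points).
  x = 11: rhs = 22, matching y values: none (0 points).
  x = 12: rhs = 12, matching y values: 9, 14 (2 points).
  x = 13: rhs = 5, matching y values: none (0 points).
  x = 14: rhs = 7, matching y values: none (0 points).
  x = 15: rhs = 1, matching y values: 1, 22 (2 points).
  x = 16: rhs = 16, matching y values: 4, 19 (2 points).
  x = 17: rhs = 12, matching y values: 9, 14 (2 points).
  x = 18: rhs = 18, matching y values: 8, 15 (2 points).
  x = 19: rhs = 17, matching y values: none (0 points).
  x = 20: rhs = 15, matching y values: none (0 points).
  x = 21: rhs = 18, matching y values: 8, 15 (2 points).
  x = 22: rhs = 9, matching y values: 3, 20 (2 points).
Total affine count: 26.
Full point count |E(F_23)| = 26 + 1 = 27.
Hasse bound: |27 − (23+1)| = |3| = 3 ≤ 2√23 ≈ 9.5917 ✓.


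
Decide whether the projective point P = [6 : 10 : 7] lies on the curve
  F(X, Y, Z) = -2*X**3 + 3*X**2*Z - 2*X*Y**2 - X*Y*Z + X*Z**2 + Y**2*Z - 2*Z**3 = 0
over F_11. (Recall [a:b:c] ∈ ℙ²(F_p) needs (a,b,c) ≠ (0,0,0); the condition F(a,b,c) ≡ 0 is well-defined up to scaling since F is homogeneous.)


F(6,10,7) ≡ 2 (mod 11); P is NOT on the curve.

Evaluate F(6, 10, 7) term-by-term (mod 11).
  -2*X**3 ↦ -2·216·1·1 = -432
  3*X**2*Z ↦ 3·36·1·7 = 756
  -2*X*Y**2 ↦ -2·6·100·1 = -1200
  -X*Y*Z ↦ -1·6·10·7 = -420
  X*Z**2 ↦ 1·6·1·49 = 294
  Y**2*Z ↦ 1·1·100·7 = 700
  -2*Z**3 ↦ -2·1·1·343 = -686
Sum: F(6, 10, 7) = (-432) + (756) + (-1200) + (-420) + (294) + (700) + (-686) = -988.
Reducing mod 11: -988 ≡ 2 (mod 11).
Since F(a, b, c) ≡ 2 ≠ 0 (mod 11), P does NOT lie on the curve.


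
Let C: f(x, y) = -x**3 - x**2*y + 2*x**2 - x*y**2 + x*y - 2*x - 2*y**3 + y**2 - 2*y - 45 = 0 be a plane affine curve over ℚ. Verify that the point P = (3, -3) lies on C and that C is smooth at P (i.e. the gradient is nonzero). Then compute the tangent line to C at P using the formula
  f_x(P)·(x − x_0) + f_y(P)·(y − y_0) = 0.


Tangent line at P: -11*x - 50*y - 117 = 0.

Step 1: f(3, -3) = 0, so P lies on C.
Step 2: partial derivatives
  f_x(x, y) = -3*x**2 - 2*x*y + 4*x - y**2 + y - 2, f_y(x, y) = -x**2 - 2*x*y + x - 6*y**2 + 2*y - 2.
  f_x(P) = -11, f_y(P) = -50 (gradient nonzero, so P is smooth).
Step 3: tangent line at P: -11·(x − 3) + -50·(y − -3) = 0.
Expanding: -11*x - 50*y - 117 = 0.


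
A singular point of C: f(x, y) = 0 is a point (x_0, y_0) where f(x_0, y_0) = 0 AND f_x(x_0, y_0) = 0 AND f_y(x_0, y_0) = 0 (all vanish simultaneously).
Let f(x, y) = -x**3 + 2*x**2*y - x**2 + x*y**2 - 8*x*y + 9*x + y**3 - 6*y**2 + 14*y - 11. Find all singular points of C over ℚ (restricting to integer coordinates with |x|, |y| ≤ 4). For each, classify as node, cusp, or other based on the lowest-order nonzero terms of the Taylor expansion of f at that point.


Singular points: {(1, 2)}; classification: cusp.

Compute partial derivatives:
  f_x = -3*x**2 + 4*x*y - 2*x + y**2 - 8*y + 9.
  f_y = 2*x**2 + 2*x*y - 8*x + 3*y**2 - 12*y + 14.
Scan x_0 ∈ {−4, ..., 4}. For each x_0, f_y(x_0, y) is a polynomial in y; find its integer roots y ∈ {−4, ..., 4}, then test f_x and f at those candidates.
  x = -4: f_y(-4, y) = 3*y**2 - 20*y + 78; no integer root y with |y| ≤ 4.
  x = -3: f_y(-3, y) = 3*y**2 - 18*y + 56; no integer root y with |y| ≤ 4.
  x = -2: f_y(-2, y) = 3*y**2 - 16*y + 38; no integer root y with |y| ≤ 4.
  x = -1: f_y(-1, y) = 3*y**2 - 14*y + 24; no integer root y with |y| ≤ 4.
  x = 0: f_y(0, y) = 3*y**2 - 12*y + 14; no integer root y with |y| ≤ 4.
  x = 1: f_y(1, y) = 3*y**2 - 10*y + 8; vanishes at y ∈ {2}. (1, 2): f_x = 0, f = 0 — SINGULAR.
  x = 2: f_y(2, y) = 3*y**2 - 8*y + 6; no integer root y with |y| ≤ 4.
  x = 3: f_y(3, y) = 3*y**2 - 6*y + 8; no integer root y with |y| ≤ 4.
  x = 4: f_y(4, y) = 3*y**2 - 4*y + 14; no integer root y with |y| ≤ 4.
Only singular point on the grid: (1, 2).
Classify: substitute x = 1 + u, y = 2 + v and expand: f = -u**3 + 2*u**2*v + u*v**2 + v**3 + v**2.
No constant or linear terms (consistent with a singular point). Quadratic part: v**2. Cubic part: -u**3 + 2*u**2*v + u*v**2 + v**3.
The quadratic part v**2 is a perfect square, so there is a single (double) tangent line v = 0, i.e. y = 2. Restricting the cubic part to that line (v = 0) leaves -u**3 ≠ 0, so f is not divisible by v and the branch is v² ≈ u**3 to lowest order — this is a cusp.
Classification: cusp.


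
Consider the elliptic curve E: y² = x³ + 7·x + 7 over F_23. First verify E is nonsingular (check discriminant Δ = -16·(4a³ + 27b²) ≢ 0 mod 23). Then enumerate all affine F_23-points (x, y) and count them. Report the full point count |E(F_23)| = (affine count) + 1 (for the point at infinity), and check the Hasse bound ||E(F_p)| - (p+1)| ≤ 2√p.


Affine points = {(2, 11), (2, 12), (3, 3), (3, 20), (5, 11), (5, 12), (6, 9), (6, 14), (7, 10), (7, 13), (8, 0), (11, 9), (11, 14), (12, 5), (12, 18), (13, 8), (13, 15), (16, 11), (16, 12), (17, 5), (17, 18), (18, 10), (18, 13), (21, 10), (21, 13)}; affine count = 25; |E(F_23)| = 26.

Discriminant check: Δ ∝ 4a³ + 27b² = 4·7³ + 27·7² = 4·343 + 27·49 ≡ 4 (mod 23). Nonzero ⇒ E is nonsingular.
For each x ∈ F_23, compute rhs = x³ + 7·x + 7 mod 23, then count y ∈ F_23 with y² ≡ rhs.
  x = 0: rhs = 7, matching y values: none (0 points).
  x = 1: rhs = 15, matching y values: none (0 points).
  x = 2: rhs = 6, matching y values: 11, 12 (2 points).
  x = 3: rhs = 9, matching y values: 3, 20 (2 points).
  x = 4: rhs = 7, matching y values: none (0 points).
  x = 5: rhs = 6, matching y values: 11, 12 (2 points).
  x = 6: rhs = 12, matching y values: 9, 14 (2 points).
  x = 7: rhs = 8, matching y values: 10, 13 (2 points).
  x = 8: rhs = 0, matching y values: 0 (1 points).
  x = 9: rhs = 17, matching y values: none (0 points).
  x = 10: rhs = 19, matching y values: none (0 points).
  x = 11: rhs = 12, matching y values: 9, 14 (2 points).
  x = 12: rhs = 2, matching y values: 5, 18 (2 points).
  x = 13: rhs = 18, matching y values: 8, 15 (2 points).
  x = 14: rhs = 20, matching y values: none (0 points).
  x = 15: rhs = 14, matching y values: none (0 points).
  x = 16: rhs = 6, matching y values: 11, 12 (2 points).
  x = 17: rhs = 2, matching y values: 5, 18 (2 points).
  x = 18: rhs = 8, matching y values: 10, 13 (2 points).
  x = 19: rhs = 7, matching y values: none (0 points).
  x = 20: rhs = 5, matching y values: none (0 points).
  x = 21: rhs = 8, matching y values: 10, 13 (2 points).
  x = 22: rhs = 22, matching y values: none (0 points).
Total affine count: 25.
Full point count |E(F_23)| = 25 + 1 = 26.
Hasse bound: |26 − (23+1)| = |2| = 2 ≤ 2√23 ≈ 9.5917 ✓.


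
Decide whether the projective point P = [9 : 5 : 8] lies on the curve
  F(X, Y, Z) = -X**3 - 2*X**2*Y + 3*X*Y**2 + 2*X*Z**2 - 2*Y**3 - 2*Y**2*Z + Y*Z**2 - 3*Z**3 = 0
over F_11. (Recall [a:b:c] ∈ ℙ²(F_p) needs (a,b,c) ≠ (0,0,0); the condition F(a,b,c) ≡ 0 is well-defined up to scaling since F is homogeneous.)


F(9,5,8) ≡ 6 (mod 11); P is NOT on the curve.

Evaluate F(9, 5, 8) term-by-term (mod 11).
  -X**3 ↦ -1·729·1·1 = -729
  -2*X**2*Y ↦ -2·81·5·1 = -810
  3*X*Y**2 ↦ 3·9·25·1 = 675
  2*X*Z**2 ↦ 2·9·1·64 = 1152
  -2*Y**3 ↦ -2·1·125·1 = -250
  -2*Y**2*Z ↦ -2·1·25·8 = -400
  Y*Z**2 ↦ 1·1·5·64 = 320
  -3*Z**3 ↦ -3·1·1·512 = -1536
Sum: F(9, 5, 8) = (-729) + (-810) + (675) + (1152) + (-250) + (-400) + (320) + (-1536) = -1578.
Reducing mod 11: -1578 ≡ 6 (mod 11).
Since F(a, b, c) ≡ 6 ≠ 0 (mod 11), P does NOT lie on the curve.


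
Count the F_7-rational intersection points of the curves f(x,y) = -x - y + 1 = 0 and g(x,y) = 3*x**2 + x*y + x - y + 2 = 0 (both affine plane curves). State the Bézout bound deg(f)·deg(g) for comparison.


Common zeros: {(3, 5), (6, 2)}; count = 2; Bézout bound = 2.

deg(f) = 1, deg(g) = 2, so Bézout bound = 2.
Scan x ∈ F_7. For each x, list the y ∈ F_7 with f(x, y) ≡ 0 and those with g(x, y) ≡ 0 (mod 7); the common zeros in that column are the intersection.
  x = 0: f ≡ 0 at y ∈ {1}; g ≡ 0 at y ∈ {2}; common: ∅.
  x = 1: f ≡ 0 at y ∈ {0}; g ≡ 0 at y ∈ ∅; common: ∅.
  x = 2: f ≡ 0 at y ∈ {6}; g ≡ 0 at y ∈ {5}; common: ∅.
  x = 3: f ≡ 0 at y ∈ {5}; g ≡ 0 at y ∈ {5}; common: {5}.
  x = 4: f ≡ 0 at y ∈ {4}; g ≡ 0 at y ∈ {3}; common: ∅.
  x = 5: f ≡ 0 at y ∈ {3}; g ≡ 0 at y ∈ {4}; common: ∅.
  x = 6: f ≡ 0 at y ∈ {2}; g ≡ 0 at y ∈ {2}; common: {2}.
Collecting: common zeros = {(3, 5), (6, 2)}, so the count is 2.
Comparison with the Bézout bound: 2 ≤ 2 = deg(f)·deg(g), as expected for curves with no common component (the bound is attained).


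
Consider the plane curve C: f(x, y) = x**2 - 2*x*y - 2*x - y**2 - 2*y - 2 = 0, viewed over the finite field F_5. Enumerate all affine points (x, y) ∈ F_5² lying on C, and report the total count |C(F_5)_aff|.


Affine F_5-points: {(0, 1), (0, 2), (1, 2), (1, 4), (4, 1), (4, 4)}; count = 6.

For each of the 25 pairs (x, y) ∈ F_5², evaluate f(x, y) mod 5. Record the zeros.
  x = 0: [0↦3, 1↦0, 2↦0, 3↦3, 4↦4]  zeros at y ∈ {1, 2}
  x = 1: [0↦2, 1↦2, 2↦0, 3↦1, 4↦0]  zeros at y ∈ {2, 4}
  x = 2: [0↦3, 1↦1, 2↦2, 3↦1, 4↦3]  zeros at y ∈ ∅
  x = 3: [0↦1, 1↦2, 2↦1, 3↦3, 4↦3]  zeros at y ∈ ∅
  x = 4: [0↦1, 1↦0, 2↦2, 3↦2, 4↦0]  zeros at y ∈ {1, 4}
Collecting zeros: affine points = {(0, 1), (0, 2), (1, 2), (1, 4), (4, 1), (4, 4)}.
Total count |C(F_5)_aff| = 6.


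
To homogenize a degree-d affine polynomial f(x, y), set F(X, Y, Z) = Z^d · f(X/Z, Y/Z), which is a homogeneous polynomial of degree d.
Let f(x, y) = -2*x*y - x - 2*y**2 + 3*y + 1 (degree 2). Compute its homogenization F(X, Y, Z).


F(X, Y, Z) = -2*X*Y - X*Z - 2*Y**2 + 3*Y*Z + Z**2

deg(f) = 2.
Substitute x = X/Z, y = Y/Z into f, then multiply by Z^2.
  monomial -2·x^1·y^1 ↦ -2·X^1·Y^1·Z^0.
  monomial -1·x^1·y^0 ↦ -1·X^1·Y^0·Z^1.
  monomial -2·x^0·y^2 ↦ -2·X^0·Y^2·Z^0.
  monomial 3·x^0·y^1 ↦ 3·X^0·Y^1·Z^1.
  monomial 1·x^0·y^0 ↦ 1·X^0·Y^0·Z^2.
Collecting: F(X, Y, Z) = -2*X*Y - X*Z - 2*Y**2 + 3*Y*Z + Z**2.


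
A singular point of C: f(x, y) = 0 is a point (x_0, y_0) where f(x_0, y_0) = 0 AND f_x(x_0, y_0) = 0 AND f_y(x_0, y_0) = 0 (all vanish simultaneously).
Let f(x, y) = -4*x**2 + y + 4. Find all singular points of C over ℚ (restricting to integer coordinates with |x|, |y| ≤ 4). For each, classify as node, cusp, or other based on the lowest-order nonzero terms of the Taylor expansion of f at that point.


No singular points in the scanned grid; C is smooth there.

Compute partial derivatives:
  f_x = -8*x.
  f_y = 1.
f_y = 1 is a nonzero constant, so f_y never vanishes: no point (x, y) can satisfy f = f_x = f_y = 0. In particular no (x, y) ∈ {−4, ..., 4}² is singular; the curve is smooth.


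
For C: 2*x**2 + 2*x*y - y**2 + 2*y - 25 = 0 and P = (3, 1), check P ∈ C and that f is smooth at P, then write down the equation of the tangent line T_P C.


Tangent line at P: 14*x + 6*y - 48 = 0.

Step 1: f(3, 1) = 0, so P lies on C.
Step 2: partial derivatives
  f_x(x, y) = 4*x + 2*y, f_y(x, y) = 2*x - 2*y + 2.
  f_x(P) = 14, f_y(P) = 6 (gradient nonzero, so P is smooth).
Step 3: tangent line at P: 14·(x − 3) + 6·(y − 1) = 0.
Expanding: 14*x + 6*y - 48 = 0.


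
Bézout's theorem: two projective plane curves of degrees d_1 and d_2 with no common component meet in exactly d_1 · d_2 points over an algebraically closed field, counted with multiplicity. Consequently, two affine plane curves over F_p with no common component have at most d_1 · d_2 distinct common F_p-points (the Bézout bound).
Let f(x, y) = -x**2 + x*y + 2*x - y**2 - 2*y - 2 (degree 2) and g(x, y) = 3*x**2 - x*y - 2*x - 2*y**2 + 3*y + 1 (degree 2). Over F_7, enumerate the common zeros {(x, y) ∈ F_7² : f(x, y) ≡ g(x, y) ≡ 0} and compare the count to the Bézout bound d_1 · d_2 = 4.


Common zeros: {(3, 2)}; count = 1; Bézout bound = 4.

deg(f) = 2, deg(g) = 2, so Bézout bound = 4.
Scan x ∈ F_7. For each x, list the y ∈ F_7 with f(x, y) ≡ 0 and those with g(x, y) ≡ 0 (mod 7); the common zeros in that column are the intersection.
  x = 0: f ≡ 0 at y ∈ ∅; g ≡ 0 at y ∈ ∅; common: ∅.
  x = 1: f ≡ 0 at y ∈ {2, 4}; g ≡ 0 at y ∈ ∅; common: ∅.
  x = 2: f ≡ 0 at y ∈ ∅; g ≡ 0 at y ∈ ∅; common: ∅.
  x = 3: f ≡ 0 at y ∈ {2, 6}; g ≡ 0 at y ∈ {2, 5}; common: {2}.
  x = 4: f ≡ 0 at y ∈ ∅; g ≡ 0 at y ∈ {5}; common: ∅.
  x = 5: f ≡ 0 at y ∈ {4, 6}; g ≡ 0 at y ∈ {3}; common: ∅.
  x = 6: f ≡ 0 at y ∈ ∅; g ≡ 0 at y ∈ {3, 6}; common: ∅.
Collecting: common zeros = {(3, 2)}, so the count is 1.
Comparison with the Bézout bound: 1 ≤ 4 = deg(f)·deg(g), as expected for curves with no common component (the affine F_7-count falls short of the bound because intersections may lie at infinity, over extension fields, or carry multiplicity).


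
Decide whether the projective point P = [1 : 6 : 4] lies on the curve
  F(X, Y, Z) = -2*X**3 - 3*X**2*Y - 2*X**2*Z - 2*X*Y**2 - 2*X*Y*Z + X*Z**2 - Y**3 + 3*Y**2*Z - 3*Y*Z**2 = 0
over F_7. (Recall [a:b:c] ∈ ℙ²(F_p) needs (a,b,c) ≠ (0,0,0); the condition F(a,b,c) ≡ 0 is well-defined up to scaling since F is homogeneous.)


F(1,6,4) ≡ 6 (mod 7); P is NOT on the curve.

Evaluate F(1, 6, 4) term-by-term (mod 7).
  -2*X**3 ↦ -2·1·1·1 = -2
  -3*X**2*Y ↦ -3·1·6·1 = -18
  -2*X**2*Z ↦ -2·1·1·4 = -8
  -2*X*Y**2 ↦ -2·1·36·1 = -72
  -2*X*Y*Z ↦ -2·1·6·4 = -48
  X*Z**2 ↦ 1·1·1·16 = 16
  -Y**3 ↦ -1·1·216·1 = -216
  3*Y**2*Z ↦ 3·1·36·4 = 432
  -3*Y*Z**2 ↦ -3·1·6·16 = -288
Sum: F(1, 6, 4) = (-2) + (-18) + (-8) + (-72) + (-48) + (16) + (-216) + (432) + (-288) = -204.
Reducing mod 7: -204 ≡ 6 (mod 7).
Since F(a, b, c) ≡ 6 ≠ 0 (mod 7), P does NOT lie on the curve.


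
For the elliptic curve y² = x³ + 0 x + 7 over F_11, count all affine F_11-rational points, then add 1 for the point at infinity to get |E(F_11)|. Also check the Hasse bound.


Affine points = {(2, 2), (2, 9), (3, 1), (3, 10), (4, 4), (4, 7), (5, 0), (6, 5), (6, 6), (7, 3), (7, 8)}; affine count = 11; |E(F_11)| = 12.

Discriminant check: Δ ∝ 4a³ + 27b² = 4·0³ + 27·7² = 4·0 + 27·49 ≡ 3 (mod 11). Nonzero ⇒ E is nonsingular.
For each x ∈ F_11, compute rhs = x³ + 0·x + 7 mod 11, then count y ∈ F_11 with y² ≡ rhs.
  x = 0: rhs = 7, matching y values: none (0 points).
  x = 1: rhs = 8, matching y values: none (0 points).
  x = 2: rhs = 4, matching y values: 2, 9 (2 points).
  x = 3: rhs = 1, matching y values: 1, 10 (2 points).
  x = 4: rhs = 5, matching y values: 4, 7 (2 points).
  x = 5: rhs = 0, matching y values: 0 (1 points).
  x = 6: rhs = 3, matching y values: 5, 6 (2 points).
  x = 7: rhs = 9, matching y values: 3, 8 (2 points).
  x = 8: rhs = 2, matching y values: none (0 points).
  x = 9: rhs = 10, matching y values: none (0 points).
  x = 10: rhs = 6, matching y values: none (0 points).
Total affine count: 11.
Full point count |E(F_11)| = 11 + 1 = 12.
Hasse bound: |12 − (11+1)| = |0| = 0 ≤ 2√11 ≈ 6.6332 ✓.


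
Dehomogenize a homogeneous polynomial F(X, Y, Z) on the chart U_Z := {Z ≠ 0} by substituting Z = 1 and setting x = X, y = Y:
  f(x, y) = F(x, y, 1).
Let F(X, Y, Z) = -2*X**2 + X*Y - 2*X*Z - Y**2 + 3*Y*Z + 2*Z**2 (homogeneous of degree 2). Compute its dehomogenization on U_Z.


f(x, y) = -2*x**2 + x*y - 2*x - y**2 + 3*y + 2

On U_Z we set Z = 1. Each monomial c·X^i·Y^j·Z^k in F becomes c·x^i·y^j·1^k = c·x^i·y^j.
Substituting Z = 1: F(X, Y, 1) = -2*x**2 + x*y - 2*x - y**2 + 3*y + 2.
Note: deg(f) ≤ deg(F) = 2; strict inequality happens when F is divisible by Z (lost terms).


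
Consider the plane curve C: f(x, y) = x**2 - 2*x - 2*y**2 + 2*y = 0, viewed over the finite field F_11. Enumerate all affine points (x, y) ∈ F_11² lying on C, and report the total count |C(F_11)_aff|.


Affine F_11-points: {(0, 0), (0, 1), (2, 0), (2, 1), (5, 2), (5, 10), (6, 4), (6, 8), (7, 4), (7, 8), (8, 2), (8, 10)}; count = 12.

For each of the 121 pairs (x, y) ∈ F_11², evaluate f(x, y) mod 11. Record the zeros.
  x = 0: [0↦0, 1↦0, 2↦7, 3↦10, 4↦9, 5↦4, 6↦6, 7↦4, 8↦9, 9↦10, 10↦7]  zeros at y ∈ {0, 1}
  x = 1: [0↦10, 1↦10, 2↦6, 3↦9, 4↦8, 5↦3, 6↦5, 7↦3, 8↦8, 9↦9, 10↦6]  zeros at y ∈ ∅
  x = 2: [0↦0, 1↦0, 2↦7, 3↦10, 4↦9, 5↦4, 6↦6, 7↦4, 8↦9, 9↦10, 10↦7]  zeros at y ∈ {0, 1}
  x = 3: [0↦3, 1↦3, 2↦10, 3↦2, 4↦1, 5↦7, 6↦9, 7↦7, 8↦1, 9↦2, 10↦10]  zeros at y ∈ ∅
  x = 4: [0↦8, 1↦8, 2↦4, 3↦7, 4↦6, 5↦1, 6↦3, 7↦1, 8↦6, 9↦7, 10↦4]  zeros at y ∈ ∅
  x = 5: [0↦4, 1↦4, 2↦0, 3↦3, 4↦2, 5↦8, 6↦10, 7↦8, 8↦2, 9↦3, 10↦0]  zeros at y ∈ {2, 10}
  x = 6: [0↦2, 1↦2, 2↦9, 3↦1, 4↦0, 5↦6, 6↦8, 7↦6, 8↦0, 9↦1, 10↦9]  zeros at y ∈ {4, 8}
  x = 7: [0↦2, 1↦2, 2↦9, 3↦1, 4↦0, 5↦6, 6↦8, 7↦6, 8↦0, 9↦1, 10↦9]  zeros at y ∈ {4, 8}
  x = 8: [0↦4, 1↦4, 2↦0, 3↦3, 4↦2, 5↦8, 6↦10, 7↦8, 8↦2, 9↦3, 10↦0]  zeros at y ∈ {2, 10}
  x = 9: [0↦8, 1↦8, 2↦4, 3↦7, 4↦6, 5↦1, 6↦3, 7↦1, 8↦6, 9↦7, 10↦4]  zeros at y ∈ ∅
  x = 10: [0↦3, 1↦3, 2↦10, 3↦2, 4↦1, 5↦7, 6↦9, 7↦7, 8↦1, 9↦2, 10↦10]  zeros at y ∈ ∅
Collecting zeros: affine points = {(0, 0), (0, 1), (2, 0), (2, 1), (5, 2), (5, 10), (6, 4), (6, 8), (7, 4), (7, 8), (8, 2), (8, 10)}.
Total count |C(F_11)_aff| = 12.


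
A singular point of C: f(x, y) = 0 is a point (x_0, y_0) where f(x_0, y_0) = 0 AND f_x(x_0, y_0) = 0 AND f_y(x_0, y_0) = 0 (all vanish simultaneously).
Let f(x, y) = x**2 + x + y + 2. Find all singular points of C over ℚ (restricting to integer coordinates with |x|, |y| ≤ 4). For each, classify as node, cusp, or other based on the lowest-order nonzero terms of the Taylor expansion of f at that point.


No singular points in the scanned grid; C is smooth there.

Compute partial derivatives:
  f_x = 2*x + 1.
  f_y = 1.
f_y = 1 is a nonzero constant, so f_y never vanishes: no point (x, y) can satisfy f = f_x = f_y = 0. In particular no (x, y) ∈ {−4, ..., 4}² is singular; the curve is smooth.


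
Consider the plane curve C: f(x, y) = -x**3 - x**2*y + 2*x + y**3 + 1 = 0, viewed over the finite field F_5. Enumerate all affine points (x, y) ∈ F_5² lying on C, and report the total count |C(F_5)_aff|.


Affine F_5-points: {(0, 4), (2, 4), (3, 0), (3, 2), (3, 3), (4, 0), (4, 1), (4, 4)}; count = 8.

For each of the 25 pairs (x, y) ∈ F_5², evaluate f(x, y) mod 5. Record the zeros.
  x = 0: [0↦1, 1↦2, 2↦4, 3↦3, 4↦0]  zeros at y ∈ {4}
  x = 1: [0↦2, 1↦2, 2↦3, 3↦1, 4↦2]  zeros at y ∈ ∅
  x = 2: [0↦2, 1↦4, 2↦2, 3↦2, 4↦0]  zeros at y ∈ {4}
  x = 3: [0↦0, 1↦2, 2↦0, 3↦0, 4↦3]  zeros at y ∈ {0, 2, 3}
  x = 4: [0↦0, 1↦0, 2↦1, 3↦4, 4↦0]  zeros at y ∈ {0, 1, 4}
Collecting zeros: affine points = {(0, 4), (2, 4), (3, 0), (3, 2), (3, 3), (4, 0), (4, 1), (4, 4)}.
Total count |C(F_5)_aff| = 8.


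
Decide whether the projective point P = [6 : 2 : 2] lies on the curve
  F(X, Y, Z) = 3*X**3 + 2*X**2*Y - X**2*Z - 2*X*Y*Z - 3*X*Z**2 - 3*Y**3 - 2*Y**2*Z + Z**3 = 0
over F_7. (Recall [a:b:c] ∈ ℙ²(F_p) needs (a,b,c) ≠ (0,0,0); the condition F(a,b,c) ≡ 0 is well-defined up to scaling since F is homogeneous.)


F(6,2,2) ≡ 1 (mod 7); P is NOT on the curve.

Evaluate F(6, 2, 2) term-by-term (mod 7).
  3*X**3 ↦ 3·216·1·1 = 648
  2*X**2*Y ↦ 2·36·2·1 = 144
  -X**2*Z ↦ -1·36·1·2 = -72
  -2*X*Y*Z ↦ -2·6·2·2 = -48
  -3*X*Z**2 ↦ -3·6·1·4 = -72
  -3*Y**3 ↦ -3·1·8·1 = -24
  -2*Y**2*Z ↦ -2·1·4·2 = -16
  Z**3 ↦ 1·1·1·8 = 8
Sum: F(6, 2, 2) = (648) + (144) + (-72) + (-48) + (-72) + (-24) + (-16) + (8) = 568.
Reducing mod 7: 568 ≡ 1 (mod 7).
Since F(a, b, c) ≡ 1 ≠ 0 (mod 7), P does NOT lie on the curve.


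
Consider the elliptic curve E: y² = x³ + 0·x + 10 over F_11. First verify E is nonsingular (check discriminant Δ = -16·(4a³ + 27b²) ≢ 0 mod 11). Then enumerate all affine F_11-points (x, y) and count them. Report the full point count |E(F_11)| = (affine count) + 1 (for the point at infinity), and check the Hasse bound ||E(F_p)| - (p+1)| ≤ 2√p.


Affine points = {(1, 0), (3, 2), (3, 9), (5, 5), (5, 6), (7, 1), (7, 10), (8, 4), (8, 7), (10, 3), (10, 8)}; affine count = 11; |E(F_11)| = 12.

Discriminant check: Δ ∝ 4a³ + 27b² = 4·0³ + 27·10² = 4·0 + 27·100 ≡ 5 (mod 11). Nonzero ⇒ E is nonsingular.
For each x ∈ F_11, compute rhs = x³ + 0·x + 10 mod 11, then count y ∈ F_11 with y² ≡ rhs.
  x = 0: rhs = 10, matching y values: none (0 points).
  x = 1: rhs = 0, matching y values: 0 (1 points).
  x = 2: rhs = 7, matching y values: none (0 points).
  x = 3: rhs = 4, matching y values: 2, 9 (2 points).
  x = 4: rhs = 8, matching y values: none (0 points).
  x = 5: rhs = 3, matching y values: 5, 6 (2 points).
  x = 6: rhs = 6, matching y values: none (0 points).
  x = 7: rhs = 1, matching y values: 1, 10 (2 points).
  x = 8: rhs = 5, matching y values: 4, 7 (2 points).
  x = 9: rhs = 2, matching y values: none (0 points).
  x = 10: rhs = 9, matching y values: 3, 8 (2 points).
Total affine count: 11.
Full point count |E(F_11)| = 11 + 1 = 12.
Hasse bound: |12 − (11+1)| = |0| = 0 ≤ 2√11 ≈ 6.6332 ✓.


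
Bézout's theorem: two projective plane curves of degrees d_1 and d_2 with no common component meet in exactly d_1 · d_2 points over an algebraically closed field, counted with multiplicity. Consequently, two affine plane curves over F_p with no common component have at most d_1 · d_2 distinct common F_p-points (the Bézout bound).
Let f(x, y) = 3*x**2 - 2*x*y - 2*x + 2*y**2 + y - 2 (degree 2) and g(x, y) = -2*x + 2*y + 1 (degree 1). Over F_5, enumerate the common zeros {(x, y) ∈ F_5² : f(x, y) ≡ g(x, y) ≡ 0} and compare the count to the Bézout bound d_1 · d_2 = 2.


Common zeros: ∅; count = 0; Bézout bound = 2.

deg(f) = 2, deg(g) = 1, so Bézout bound = 2.
Scan x ∈ F_5. For each x, list the y ∈ F_5 with f(x, y) ≡ 0 and those with g(x, y) ≡ 0 (mod 5); the common zeros in that column are the intersection.
  x = 0: f ≡ 0 at y ∈ ∅; g ≡ 0 at y ∈ {2}; common: ∅.
  x = 1: f ≡ 0 at y ∈ {1, 2}; g ≡ 0 at y ∈ {3}; common: ∅.
  x = 2: f ≡ 0 at y ∈ {1, 3}; g ≡ 0 at y ∈ {4}; common: ∅.
  x = 3: f ≡ 0 at y ∈ ∅; g ≡ 0 at y ∈ {0}; common: ∅.
  x = 4: f ≡ 0 at y ∈ {3}; g ≡ 0 at y ∈ {1}; common: ∅.
Collecting: common zeros = ∅, so the count is 0.
Comparison with the Bézout bound: 0 ≤ 2 = deg(f)·deg(g), as expected for curves with no common component (the affine F_5-count falls short of the bound because intersections may lie at infinity, over extension fields, or carry multiplicity).


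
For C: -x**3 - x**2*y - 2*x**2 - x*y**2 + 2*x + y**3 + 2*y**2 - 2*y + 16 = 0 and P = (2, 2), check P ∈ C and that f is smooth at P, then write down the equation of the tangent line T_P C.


Tangent line at P: -30*x + 6*y + 48 = 0.

Step 1: f(2, 2) = 0, so P lies on C.
Step 2: partial derivatives
  f_x(x, y) = -3*x**2 - 2*x*y - 4*x - y**2 + 2, f_y(x, y) = -x**2 - 2*x*y + 3*y**2 + 4*y - 2.
  f_x(P) = -30, f_y(P) = 6 (gradient nonzero, so P is smooth).
Step 3: tangent line at P: -30·(x − 2) + 6·(y − 2) = 0.
Expanding: -30*x + 6*y + 48 = 0.


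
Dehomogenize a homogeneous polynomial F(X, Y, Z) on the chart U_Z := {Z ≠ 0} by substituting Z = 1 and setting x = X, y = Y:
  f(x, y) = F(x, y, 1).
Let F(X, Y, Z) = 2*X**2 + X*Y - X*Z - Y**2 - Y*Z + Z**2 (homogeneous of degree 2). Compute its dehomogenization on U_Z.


f(x, y) = 2*x**2 + x*y - x - y**2 - y + 1

On U_Z we set Z = 1. Each monomial c·X^i·Y^j·Z^k in F becomes c·x^i·y^j·1^k = c·x^i·y^j.
Substituting Z = 1: F(X, Y, 1) = 2*x**2 + x*y - x - y**2 - y + 1.
Note: deg(f) ≤ deg(F) = 2; strict inequality happens when F is divisible by Z (lost terms).


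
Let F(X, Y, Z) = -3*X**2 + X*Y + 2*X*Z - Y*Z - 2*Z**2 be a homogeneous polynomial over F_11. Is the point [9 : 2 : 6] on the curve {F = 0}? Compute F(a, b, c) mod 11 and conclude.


F(9,2,6) ≡ 8 (mod 11); P is NOT on the curve.

Evaluate F(9, 2, 6) term-by-term (mod 11).
  -3*X**2 ↦ -3·81·1·1 = -243
  X*Y ↦ 1·9·2·1 = 18
  2*X*Z ↦ 2·9·1·6 = 108
  -Y*Z ↦ -1·1·2·6 = -12
  -2*Z**2 ↦ -2·1·1·36 = -72
Sum: F(9, 2, 6) = (-243) + (18) + (108) + (-12) + (-72) = -201.
Reducing mod 11: -201 ≡ 8 (mod 11).
Since F(a, b, c) ≡ 8 ≠ 0 (mod 11), P does NOT lie on the curve.


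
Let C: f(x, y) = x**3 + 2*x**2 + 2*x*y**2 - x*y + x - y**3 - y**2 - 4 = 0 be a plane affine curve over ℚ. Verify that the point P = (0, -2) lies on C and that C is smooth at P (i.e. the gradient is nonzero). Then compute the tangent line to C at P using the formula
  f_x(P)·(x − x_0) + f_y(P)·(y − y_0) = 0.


Tangent line at P: 11*x - 8*y - 16 = 0.

Step 1: f(0, -2) = 0, so P lies on C.
Step 2: partial derivatives
  f_x(x, y) = 3*x**2 + 4*x + 2*y**2 - y + 1, f_y(x, y) = 4*x*y - x - 3*y**2 - 2*y.
  f_x(P) = 11, f_y(P) = -8 (gradient nonzero, so P is smooth).
Step 3: tangent line at P: 11·(x − 0) + -8·(y − -2) = 0.
Expanding: 11*x - 8*y - 16 = 0.


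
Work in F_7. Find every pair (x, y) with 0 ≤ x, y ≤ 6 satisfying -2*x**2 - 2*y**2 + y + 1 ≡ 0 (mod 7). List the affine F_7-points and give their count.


Affine F_7-points: {(0, 1), (0, 3), (1, 2), (2, 0), (2, 4), (5, 0), (5, 4), (6, 2)}; count = 8.

For each of the 49 pairs (x, y) ∈ F_7², evaluate f(x, y) mod 7. Record the zeros.
  x = 0: [0↦1, 1↦0, 2↦2, 3↦0, 4↦1, 5↦5, 6↦5]  zeros at y ∈ {1, 3}
  x = 1: [0↦6, 1↦5, 2↦0, 3↦5, 4↦6, 5↦3, 6↦3]  zeros at y ∈ {2}
  x = 2: [0↦0, 1↦6, 2↦1, 3↦6, 4↦0, 5↦4, 6↦4]  zeros at y ∈ {0, 4}
  x = 3: [0↦4, 1↦3, 2↦5, 3↦3, 4↦4, 5↦1, 6↦1]  zeros at y ∈ ∅
  x = 4: [0↦4, 1↦3, 2↦5, 3↦3, 4↦4, 5↦1, 6↦1]  zeros at y ∈ ∅
  x = 5: [0↦0, 1↦6, 2↦1, 3↦6, 4↦0, 5↦4, 6↦4]  zeros at y ∈ {0, 4}
  x = 6: [0↦6, 1↦5, 2↦0, 3↦5, 4↦6, 5↦3, 6↦3]  zeros at y ∈ {2}
Collecting zeros: affine points = {(0, 1), (0, 3), (1, 2), (2, 0), (2, 4), (5, 0), (5, 4), (6, 2)}.
Total count |C(F_7)_aff| = 8.


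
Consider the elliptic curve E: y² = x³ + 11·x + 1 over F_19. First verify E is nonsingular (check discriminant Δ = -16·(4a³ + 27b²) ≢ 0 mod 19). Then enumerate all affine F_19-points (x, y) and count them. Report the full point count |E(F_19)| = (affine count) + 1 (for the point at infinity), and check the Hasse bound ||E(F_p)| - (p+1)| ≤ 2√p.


Affine points = {(0, 1), (0, 18), (3, 2), (3, 17), (6, 6), (6, 13), (10, 3), (10, 16), (11, 3), (11, 16), (13, 2), (13, 17), (14, 7), (14, 12), (15, 8), (15, 11), (16, 6), (16, 13), (17, 3), (17, 16)}; affine count = 20; |E(F_19)| = 21.

Discriminant check: Δ ∝ 4a³ + 27b² = 4·11³ + 27·1² = 4·1331 + 27·1 ≡ 12 (mod 19). Nonzero ⇒ E is nonsingular.
For each x ∈ F_19, compute rhs = x³ + 11·x + 1 mod 19, then count y ∈ F_19 with y² ≡ rhs.
  x = 0: rhs = 1, matching y values: 1, 18 (2 points).
  x = 1: rhs = 13, matching y values: none (0 points).
  x = 2: rhs = 12, matching y values: none (0 points).
  x = 3: rhs = 4, matching y values: 2, 17 (2 points).
  x = 4: rhs = 14, matching y values: none (0 points).
  x = 5: rhs = 10, matching y values: none (0 points).
  x = 6: rhs = 17, matching y values: 6, 13 (2 points).
  x = 7: rhs = 3, matching y values: none (0 points).
  x = 8: rhs = 12, matching y values: none (0 points).
  x = 9: rhs = 12, matching y values: none (0 points).
  x = 10: rhs = 9, matching y values: 3, 16 (2 points).
  x = 11: rhs = 9, matching y values: 3, 16 (2 points).
  x = 12: rhs = 18, matching y values: none (0 points).
  x = 13: rhs = 4, matching y values: 2, 17 (2 points).
  x = 14: rhs = 11, matching y values: 7, 12 (2 points).
  x = 15: rhs = 7, matching y values: 8, 11 (2 points).
  x = 16: rhs = 17, matching y values: 6, 13 (2 points).
  x = 17: rhs = 9, matching y values: 3, 16 (2 points).
  x = 18: rhs = 8, matching y values: none (0 points).
Total affine count: 20.
Full point count |E(F_19)| = 20 + 1 = 21.
Hasse bound: |21 − (19+1)| = |1| = 1 ≤ 2√19 ≈ 8.7178 ✓.


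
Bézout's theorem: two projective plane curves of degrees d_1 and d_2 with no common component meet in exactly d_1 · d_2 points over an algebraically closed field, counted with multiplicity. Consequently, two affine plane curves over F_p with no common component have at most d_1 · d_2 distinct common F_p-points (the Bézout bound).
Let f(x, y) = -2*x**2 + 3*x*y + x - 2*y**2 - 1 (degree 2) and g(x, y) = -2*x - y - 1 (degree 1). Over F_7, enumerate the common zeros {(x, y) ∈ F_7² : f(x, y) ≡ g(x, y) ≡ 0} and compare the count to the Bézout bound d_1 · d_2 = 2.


Common zeros: ∅; count = 0; Bézout bound = 2.

deg(f) = 2, deg(g) = 1, so Bézout bound = 2.
Scan x ∈ F_7. For each x, list the y ∈ F_7 with f(x, y) ≡ 0 and those with g(x, y) ≡ 0 (mod 7); the common zeros in that column are the intersection.
  x = 0: f ≡ 0 at y ∈ ∅; g ≡ 0 at y ∈ {6}; common: ∅.
  x = 1: f ≡ 0 at y ∈ {6}; g ≡ 0 at y ∈ {4}; common: ∅.
  x = 2: f ≡ 0 at y ∈ {0, 3}; g ≡ 0 at y ∈ {2}; common: ∅.
  x = 3: f ≡ 0 at y ∈ {3, 5}; g ≡ 0 at y ∈ {0}; common: ∅.
  x = 4: f ≡ 0 at y ∈ ∅; g ≡ 0 at y ∈ {5}; common: ∅.
  x = 5: f ≡ 0 at y ∈ {5, 6}; g ≡ 0 at y ∈ {3}; common: ∅.
  x = 6: f ≡ 0 at y ∈ ∅; g ≡ 0 at y ∈ {1}; common: ∅.
Collecting: common zeros = ∅, so the count is 0.
Comparison with the Bézout bound: 0 ≤ 2 = deg(f)·deg(g), as expected for curves with no common component (the affine F_7-count falls short of the bound because intersections may lie at infinity, over extension fields, or carry multiplicity).


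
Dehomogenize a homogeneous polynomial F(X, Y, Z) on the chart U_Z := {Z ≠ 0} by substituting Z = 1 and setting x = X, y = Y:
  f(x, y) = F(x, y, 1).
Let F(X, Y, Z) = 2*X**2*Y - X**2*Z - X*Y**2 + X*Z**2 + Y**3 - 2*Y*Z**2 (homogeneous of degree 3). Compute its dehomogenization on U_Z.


f(x, y) = 2*x**2*y - x**2 - x*y**2 + x + y**3 - 2*y

On U_Z we set Z = 1. Each monomial c·X^i·Y^j·Z^k in F becomes c·x^i·y^j·1^k = c·x^i·y^j.
Substituting Z = 1: F(X, Y, 1) = 2*x**2*y - x**2 - x*y**2 + x + y**3 - 2*y.
Note: deg(f) ≤ deg(F) = 3; strict inequality happens when F is divisible by Z (lost terms).


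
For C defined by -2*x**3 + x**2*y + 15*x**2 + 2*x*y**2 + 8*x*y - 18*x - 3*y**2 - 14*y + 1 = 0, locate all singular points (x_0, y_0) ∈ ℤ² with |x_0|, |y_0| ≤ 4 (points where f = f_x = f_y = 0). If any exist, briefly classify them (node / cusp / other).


Singular points: {(2, -3)}; classification: cusp.

Compute partial derivatives:
  f_x = -6*x**2 + 2*x*y + 30*x + 2*y**2 + 8*y - 18.
  f_y = x**2 + 4*x*y + 8*x - 6*y - 14.
Scan x_0 ∈ {−4, ..., 4}. For each x_0, f_y(x_0, y) is a polynomial in y; find its integer roots y ∈ {−4, ..., 4}, then test f_x and f at those candidates.
  x = -4: f_y(-4, y) = -22*y - 30; no integer root y with |y| ≤ 4.
  x = -3: f_y(-3, y) = -18*y - 29; no integer root y with |y| ≤ 4.
  x = -2: f_y(-2, y) = -14*y - 26; no integer root y with |y| ≤ 4.
  x = -1: f_y(-1, y) = -10*y - 21; no integer root y with |y| ≤ 4.
  x = 0: f_y(0, y) = -6*y - 14; no integer root y with |y| ≤ 4.
  x = 1: f_y(1, y) = -2*y - 5; no integer root y with |y| ≤ 4.
  x = 2: f_y(2, y) = 2*y + 6; vanishes at y ∈ {-3}. (2, -3): f_x = 0, f = 0 — SINGULAR.
  x = 3: f_y(3, y) = 6*y + 19; no integer root y with |y| ≤ 4.
  x = 4: f_y(4, y) = 10*y + 34; no integer root y with |y| ≤ 4.
Only singular point on the grid: (2, -3).
Classify: substitute x = 2 + u, y = -3 + v and expand: f = -2*u**3 + u**2*v + 2*u*v**2 + v**2.
No constant or linear terms (consistent with a singular point). Quadratic part: v**2. Cubic part: -2*u**3 + u**2*v + 2*u*v**2.
The quadratic part v**2 is a perfect square, so there is a single (double) tangent line v = 0, i.e. y = -3. Restricting the cubic part to that line (v = 0) leaves -2*u**3 ≠ 0, so f is not divisible by v and the branch is v² ≈ 2*u**3 to lowest order — this is a cusp.
Classification: cusp.


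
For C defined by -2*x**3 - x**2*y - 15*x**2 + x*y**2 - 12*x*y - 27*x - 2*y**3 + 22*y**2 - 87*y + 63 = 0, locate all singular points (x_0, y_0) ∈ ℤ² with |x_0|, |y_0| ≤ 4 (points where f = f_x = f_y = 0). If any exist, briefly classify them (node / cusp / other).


Singular points: {(-3, 3)}; classification: cusp.

Compute partial derivatives:
  f_x = -6*x**2 - 2*x*y - 30*x + y**2 - 12*y - 27.
  f_y = -x**2 + 2*x*y - 12*x - 6*y**2 + 44*y - 87.
Scan x_0 ∈ {−4, ..., 4}. For each x_0, f_y(x_0, y) is a polynomial in y; find its integer roots y ∈ {−4, ..., 4}, then test f_x and f at those candidates.
  x = -4: f_y(-4, y) = -6*y**2 + 36*y - 55; no integer root y with |y| ≤ 4.
  x = -3: f_y(-3, y) = -6*y**2 + 38*y - 60; vanishes at y ∈ {3}. (-3, 3): f_x = 0, f = 0 — SINGULAR.
  x = -2: f_y(-2, y) = -6*y**2 + 40*y - 67; no integer root y with |y| ≤ 4.
  x = -1: f_y(-1, y) = -6*y**2 + 42*y - 76; no integer root y with |y| ≤ 4.
  x = 0: f_y(0, y) = -6*y**2 + 44*y - 87; no integer root y with |y| ≤ 4.
  x = 1: f_y(1, y) = -6*y**2 + 46*y - 100; no integer root y with |y| ≤ 4.
  x = 2: f_y(2, y) = -6*y**2 + 48*y - 115; no integer root y with |y| ≤ 4.
  x = 3: f_y(3, y) = -6*y**2 + 50*y - 132; no integer root y with |y| ≤ 4.
  x = 4: f_y(4, y) = -6*y**2 + 52*y - 151; no integer root y with |y| ≤ 4.
Only singular point on the grid: (-3, 3).
Classify: substitute x = -3 + u, y = 3 + v and expand: f = -2*u**3 - u**2*v + u*v**2 - 2*v**3 + v**2.
No constant or linear terms (consistent with a singular point). Quadratic part: v**2. Cubic part: -2*u**3 - u**2*v + u*v**2 - 2*v**3.
The quadratic part v**2 is a perfect square, so there is a single (double) tangent line v = 0, i.e. y = 3. Restricting the cubic part to that line (v = 0) leaves -2*u**3 ≠ 0, so f is not divisible by v and the branch is v² ≈ 2*u**3 to lowest order — this is a cusp.
Classification: cusp.
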